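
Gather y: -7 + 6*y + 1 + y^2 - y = y^2 + 5*y - 6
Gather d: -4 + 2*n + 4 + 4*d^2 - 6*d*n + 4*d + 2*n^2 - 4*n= 4*d^2 + d*(4 - 6*n) + 2*n^2 - 2*n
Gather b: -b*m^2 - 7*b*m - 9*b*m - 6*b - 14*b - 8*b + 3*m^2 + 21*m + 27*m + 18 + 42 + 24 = b*(-m^2 - 16*m - 28) + 3*m^2 + 48*m + 84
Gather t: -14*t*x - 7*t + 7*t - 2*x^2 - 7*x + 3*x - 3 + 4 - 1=-14*t*x - 2*x^2 - 4*x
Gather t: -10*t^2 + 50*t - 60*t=-10*t^2 - 10*t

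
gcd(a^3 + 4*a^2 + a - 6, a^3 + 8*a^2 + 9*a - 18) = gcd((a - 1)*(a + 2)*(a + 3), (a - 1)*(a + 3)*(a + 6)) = a^2 + 2*a - 3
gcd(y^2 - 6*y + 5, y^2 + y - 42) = 1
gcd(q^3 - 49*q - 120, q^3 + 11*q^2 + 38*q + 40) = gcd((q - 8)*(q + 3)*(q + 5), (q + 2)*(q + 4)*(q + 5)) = q + 5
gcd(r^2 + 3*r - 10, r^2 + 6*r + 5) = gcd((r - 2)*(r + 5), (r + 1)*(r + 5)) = r + 5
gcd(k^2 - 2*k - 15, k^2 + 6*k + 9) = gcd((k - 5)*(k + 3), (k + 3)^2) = k + 3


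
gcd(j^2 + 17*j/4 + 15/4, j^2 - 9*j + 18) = 1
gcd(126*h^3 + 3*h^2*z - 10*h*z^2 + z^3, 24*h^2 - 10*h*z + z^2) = -6*h + z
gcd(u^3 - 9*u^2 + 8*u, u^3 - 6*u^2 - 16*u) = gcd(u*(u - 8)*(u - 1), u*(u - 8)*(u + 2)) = u^2 - 8*u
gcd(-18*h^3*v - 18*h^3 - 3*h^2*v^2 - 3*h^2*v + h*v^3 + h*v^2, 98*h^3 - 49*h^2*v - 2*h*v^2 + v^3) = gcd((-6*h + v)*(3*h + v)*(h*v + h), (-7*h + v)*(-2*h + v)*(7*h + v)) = 1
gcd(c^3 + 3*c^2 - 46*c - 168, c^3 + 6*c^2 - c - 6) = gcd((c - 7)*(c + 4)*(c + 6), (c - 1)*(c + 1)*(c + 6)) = c + 6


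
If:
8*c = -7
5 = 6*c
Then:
No Solution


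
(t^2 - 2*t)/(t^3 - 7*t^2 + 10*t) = 1/(t - 5)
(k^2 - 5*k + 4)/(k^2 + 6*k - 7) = (k - 4)/(k + 7)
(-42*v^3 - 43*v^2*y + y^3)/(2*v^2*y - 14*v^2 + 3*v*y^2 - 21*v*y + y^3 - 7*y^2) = (-42*v^2 - v*y + y^2)/(2*v*y - 14*v + y^2 - 7*y)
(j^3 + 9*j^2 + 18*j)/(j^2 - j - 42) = j*(j + 3)/(j - 7)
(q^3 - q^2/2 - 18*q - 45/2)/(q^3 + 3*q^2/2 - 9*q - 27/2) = (q - 5)/(q - 3)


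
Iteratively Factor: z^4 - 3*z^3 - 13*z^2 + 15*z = (z + 3)*(z^3 - 6*z^2 + 5*z) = z*(z + 3)*(z^2 - 6*z + 5) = z*(z - 1)*(z + 3)*(z - 5)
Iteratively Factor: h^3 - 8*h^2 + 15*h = (h - 5)*(h^2 - 3*h) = (h - 5)*(h - 3)*(h)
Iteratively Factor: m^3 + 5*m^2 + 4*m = (m)*(m^2 + 5*m + 4) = m*(m + 1)*(m + 4)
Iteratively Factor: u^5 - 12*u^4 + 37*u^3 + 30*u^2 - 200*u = (u + 2)*(u^4 - 14*u^3 + 65*u^2 - 100*u) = (u - 5)*(u + 2)*(u^3 - 9*u^2 + 20*u) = (u - 5)*(u - 4)*(u + 2)*(u^2 - 5*u) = (u - 5)^2*(u - 4)*(u + 2)*(u)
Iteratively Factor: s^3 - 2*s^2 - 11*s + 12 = (s + 3)*(s^2 - 5*s + 4) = (s - 4)*(s + 3)*(s - 1)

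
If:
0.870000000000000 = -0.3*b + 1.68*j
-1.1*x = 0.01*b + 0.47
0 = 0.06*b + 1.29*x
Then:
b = 11.42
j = 2.56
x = -0.53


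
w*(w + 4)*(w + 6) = w^3 + 10*w^2 + 24*w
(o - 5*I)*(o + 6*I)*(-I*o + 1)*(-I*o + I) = -o^4 + o^3 - 2*I*o^3 - 29*o^2 + 2*I*o^2 + 29*o - 30*I*o + 30*I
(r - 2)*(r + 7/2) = r^2 + 3*r/2 - 7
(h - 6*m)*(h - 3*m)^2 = h^3 - 12*h^2*m + 45*h*m^2 - 54*m^3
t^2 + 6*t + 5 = (t + 1)*(t + 5)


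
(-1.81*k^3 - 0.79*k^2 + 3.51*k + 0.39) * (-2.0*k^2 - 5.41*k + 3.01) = 3.62*k^5 + 11.3721*k^4 - 8.1942*k^3 - 22.147*k^2 + 8.4552*k + 1.1739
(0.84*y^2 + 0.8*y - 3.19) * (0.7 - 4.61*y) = -3.8724*y^3 - 3.1*y^2 + 15.2659*y - 2.233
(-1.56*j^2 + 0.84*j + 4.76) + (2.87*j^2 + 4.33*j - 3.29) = 1.31*j^2 + 5.17*j + 1.47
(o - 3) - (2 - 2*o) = 3*o - 5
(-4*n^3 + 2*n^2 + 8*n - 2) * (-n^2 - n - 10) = 4*n^5 + 2*n^4 + 30*n^3 - 26*n^2 - 78*n + 20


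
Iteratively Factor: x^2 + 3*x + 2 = (x + 1)*(x + 2)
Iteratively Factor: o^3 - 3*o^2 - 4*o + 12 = (o - 2)*(o^2 - o - 6) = (o - 2)*(o + 2)*(o - 3)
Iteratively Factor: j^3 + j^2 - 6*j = (j)*(j^2 + j - 6) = j*(j - 2)*(j + 3)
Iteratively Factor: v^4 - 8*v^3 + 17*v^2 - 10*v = (v - 2)*(v^3 - 6*v^2 + 5*v) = (v - 2)*(v - 1)*(v^2 - 5*v) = (v - 5)*(v - 2)*(v - 1)*(v)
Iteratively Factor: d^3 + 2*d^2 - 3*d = (d - 1)*(d^2 + 3*d) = d*(d - 1)*(d + 3)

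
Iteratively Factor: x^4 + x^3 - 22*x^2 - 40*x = (x - 5)*(x^3 + 6*x^2 + 8*x) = (x - 5)*(x + 4)*(x^2 + 2*x) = x*(x - 5)*(x + 4)*(x + 2)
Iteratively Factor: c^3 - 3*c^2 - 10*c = (c)*(c^2 - 3*c - 10) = c*(c + 2)*(c - 5)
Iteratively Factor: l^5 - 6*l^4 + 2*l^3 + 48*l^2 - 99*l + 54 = (l + 3)*(l^4 - 9*l^3 + 29*l^2 - 39*l + 18) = (l - 1)*(l + 3)*(l^3 - 8*l^2 + 21*l - 18) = (l - 2)*(l - 1)*(l + 3)*(l^2 - 6*l + 9) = (l - 3)*(l - 2)*(l - 1)*(l + 3)*(l - 3)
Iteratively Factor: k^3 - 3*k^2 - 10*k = (k + 2)*(k^2 - 5*k) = (k - 5)*(k + 2)*(k)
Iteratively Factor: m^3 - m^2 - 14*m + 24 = (m + 4)*(m^2 - 5*m + 6) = (m - 2)*(m + 4)*(m - 3)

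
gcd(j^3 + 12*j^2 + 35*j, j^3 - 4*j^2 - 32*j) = j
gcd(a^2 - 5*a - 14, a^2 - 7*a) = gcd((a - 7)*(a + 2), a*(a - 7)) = a - 7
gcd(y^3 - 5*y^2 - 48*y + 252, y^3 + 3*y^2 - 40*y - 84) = y^2 + y - 42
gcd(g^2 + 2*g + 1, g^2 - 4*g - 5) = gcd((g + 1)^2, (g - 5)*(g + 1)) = g + 1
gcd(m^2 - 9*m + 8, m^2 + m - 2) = m - 1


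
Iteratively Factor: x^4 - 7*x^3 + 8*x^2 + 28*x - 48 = (x - 4)*(x^3 - 3*x^2 - 4*x + 12) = (x - 4)*(x + 2)*(x^2 - 5*x + 6) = (x - 4)*(x - 3)*(x + 2)*(x - 2)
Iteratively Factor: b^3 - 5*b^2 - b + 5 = (b - 5)*(b^2 - 1) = (b - 5)*(b - 1)*(b + 1)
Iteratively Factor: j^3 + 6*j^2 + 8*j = (j + 2)*(j^2 + 4*j) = j*(j + 2)*(j + 4)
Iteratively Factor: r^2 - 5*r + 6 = (r - 3)*(r - 2)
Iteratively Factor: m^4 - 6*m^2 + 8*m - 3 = (m - 1)*(m^3 + m^2 - 5*m + 3) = (m - 1)*(m + 3)*(m^2 - 2*m + 1) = (m - 1)^2*(m + 3)*(m - 1)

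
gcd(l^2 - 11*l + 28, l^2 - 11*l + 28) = l^2 - 11*l + 28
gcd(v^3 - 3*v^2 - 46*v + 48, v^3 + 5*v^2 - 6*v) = v^2 + 5*v - 6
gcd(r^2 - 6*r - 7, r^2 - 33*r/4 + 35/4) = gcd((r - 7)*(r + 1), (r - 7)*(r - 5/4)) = r - 7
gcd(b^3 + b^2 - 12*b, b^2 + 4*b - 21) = b - 3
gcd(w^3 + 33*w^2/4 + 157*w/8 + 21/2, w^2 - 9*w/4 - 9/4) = w + 3/4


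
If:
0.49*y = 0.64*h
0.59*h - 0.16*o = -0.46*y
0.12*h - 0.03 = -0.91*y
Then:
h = 0.02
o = 0.17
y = 0.03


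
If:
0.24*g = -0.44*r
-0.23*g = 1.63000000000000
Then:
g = -7.09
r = 3.87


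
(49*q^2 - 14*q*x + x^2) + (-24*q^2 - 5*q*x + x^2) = 25*q^2 - 19*q*x + 2*x^2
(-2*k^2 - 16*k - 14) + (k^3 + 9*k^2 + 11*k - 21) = k^3 + 7*k^2 - 5*k - 35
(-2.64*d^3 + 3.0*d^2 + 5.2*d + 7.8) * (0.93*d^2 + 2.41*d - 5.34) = -2.4552*d^5 - 3.5724*d^4 + 26.1636*d^3 + 3.766*d^2 - 8.97*d - 41.652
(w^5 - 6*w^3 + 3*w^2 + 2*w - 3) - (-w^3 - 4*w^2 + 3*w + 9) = w^5 - 5*w^3 + 7*w^2 - w - 12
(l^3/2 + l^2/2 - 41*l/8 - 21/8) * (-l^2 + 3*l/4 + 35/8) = -l^5/2 - l^4/8 + 123*l^3/16 + 31*l^2/32 - 1561*l/64 - 735/64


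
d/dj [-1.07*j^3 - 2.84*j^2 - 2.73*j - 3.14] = -3.21*j^2 - 5.68*j - 2.73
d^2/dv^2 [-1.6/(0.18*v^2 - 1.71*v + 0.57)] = (0.10368*v^2 - 0.98496*v - 1.6*(0.36*v - 1.71)*(0.72*v - 3.42) + 0.32832)/(0.18*v^2 - 1.71*v + 0.57)^3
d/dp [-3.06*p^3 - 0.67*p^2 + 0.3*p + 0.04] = -9.18*p^2 - 1.34*p + 0.3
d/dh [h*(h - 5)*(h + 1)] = 3*h^2 - 8*h - 5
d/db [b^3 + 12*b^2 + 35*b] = 3*b^2 + 24*b + 35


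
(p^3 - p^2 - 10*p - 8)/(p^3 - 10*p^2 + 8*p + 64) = (p + 1)/(p - 8)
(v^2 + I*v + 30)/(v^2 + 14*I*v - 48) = (v - 5*I)/(v + 8*I)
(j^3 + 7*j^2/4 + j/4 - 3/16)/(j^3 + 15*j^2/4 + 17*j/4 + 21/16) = (4*j - 1)/(4*j + 7)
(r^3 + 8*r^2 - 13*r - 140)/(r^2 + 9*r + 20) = (r^2 + 3*r - 28)/(r + 4)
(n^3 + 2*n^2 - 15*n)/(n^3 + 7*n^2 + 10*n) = (n - 3)/(n + 2)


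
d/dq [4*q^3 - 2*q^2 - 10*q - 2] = 12*q^2 - 4*q - 10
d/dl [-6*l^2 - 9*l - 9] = -12*l - 9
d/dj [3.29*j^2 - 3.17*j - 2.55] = 6.58*j - 3.17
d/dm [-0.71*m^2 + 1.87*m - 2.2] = 1.87 - 1.42*m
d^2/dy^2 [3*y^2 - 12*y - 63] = 6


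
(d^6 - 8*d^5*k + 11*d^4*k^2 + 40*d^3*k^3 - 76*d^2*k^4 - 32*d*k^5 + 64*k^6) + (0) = d^6 - 8*d^5*k + 11*d^4*k^2 + 40*d^3*k^3 - 76*d^2*k^4 - 32*d*k^5 + 64*k^6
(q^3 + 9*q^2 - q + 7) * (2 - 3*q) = -3*q^4 - 25*q^3 + 21*q^2 - 23*q + 14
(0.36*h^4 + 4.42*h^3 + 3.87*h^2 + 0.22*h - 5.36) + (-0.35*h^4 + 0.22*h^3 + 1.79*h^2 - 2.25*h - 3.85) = 0.01*h^4 + 4.64*h^3 + 5.66*h^2 - 2.03*h - 9.21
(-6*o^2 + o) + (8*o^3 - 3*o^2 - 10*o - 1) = 8*o^3 - 9*o^2 - 9*o - 1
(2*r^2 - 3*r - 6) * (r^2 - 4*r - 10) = 2*r^4 - 11*r^3 - 14*r^2 + 54*r + 60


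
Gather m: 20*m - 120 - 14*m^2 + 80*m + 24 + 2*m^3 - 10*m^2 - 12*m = 2*m^3 - 24*m^2 + 88*m - 96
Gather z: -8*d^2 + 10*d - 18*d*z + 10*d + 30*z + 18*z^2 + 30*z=-8*d^2 + 20*d + 18*z^2 + z*(60 - 18*d)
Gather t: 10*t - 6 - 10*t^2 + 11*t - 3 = -10*t^2 + 21*t - 9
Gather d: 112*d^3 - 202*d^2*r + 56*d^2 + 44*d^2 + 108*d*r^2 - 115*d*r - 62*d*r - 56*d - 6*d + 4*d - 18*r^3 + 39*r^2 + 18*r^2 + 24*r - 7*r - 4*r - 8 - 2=112*d^3 + d^2*(100 - 202*r) + d*(108*r^2 - 177*r - 58) - 18*r^3 + 57*r^2 + 13*r - 10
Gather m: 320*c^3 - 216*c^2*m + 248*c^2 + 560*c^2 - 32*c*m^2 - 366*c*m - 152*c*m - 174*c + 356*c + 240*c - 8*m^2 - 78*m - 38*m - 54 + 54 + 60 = 320*c^3 + 808*c^2 + 422*c + m^2*(-32*c - 8) + m*(-216*c^2 - 518*c - 116) + 60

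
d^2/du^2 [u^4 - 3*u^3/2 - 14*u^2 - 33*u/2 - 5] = 12*u^2 - 9*u - 28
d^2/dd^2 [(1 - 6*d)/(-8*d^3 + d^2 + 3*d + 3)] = 2*(-(6*d - 1)*(-24*d^2 + 2*d + 3)^2 + (-144*d^2 + 12*d - (6*d - 1)*(24*d - 1) + 18)*(-8*d^3 + d^2 + 3*d + 3))/(-8*d^3 + d^2 + 3*d + 3)^3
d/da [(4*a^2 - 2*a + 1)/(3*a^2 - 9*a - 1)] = (-30*a^2 - 14*a + 11)/(9*a^4 - 54*a^3 + 75*a^2 + 18*a + 1)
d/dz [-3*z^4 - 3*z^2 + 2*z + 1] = -12*z^3 - 6*z + 2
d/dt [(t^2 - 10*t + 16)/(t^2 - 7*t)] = (3*t^2 - 32*t + 112)/(t^2*(t^2 - 14*t + 49))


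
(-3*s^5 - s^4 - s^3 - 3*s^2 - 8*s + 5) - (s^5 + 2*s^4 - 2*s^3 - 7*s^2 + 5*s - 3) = -4*s^5 - 3*s^4 + s^3 + 4*s^2 - 13*s + 8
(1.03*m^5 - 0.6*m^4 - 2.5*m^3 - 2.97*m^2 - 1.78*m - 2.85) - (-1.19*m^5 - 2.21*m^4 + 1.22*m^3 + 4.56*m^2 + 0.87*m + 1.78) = 2.22*m^5 + 1.61*m^4 - 3.72*m^3 - 7.53*m^2 - 2.65*m - 4.63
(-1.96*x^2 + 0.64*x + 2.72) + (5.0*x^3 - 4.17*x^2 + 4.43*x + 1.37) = 5.0*x^3 - 6.13*x^2 + 5.07*x + 4.09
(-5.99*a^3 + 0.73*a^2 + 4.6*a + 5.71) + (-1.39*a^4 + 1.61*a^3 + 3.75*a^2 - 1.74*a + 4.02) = -1.39*a^4 - 4.38*a^3 + 4.48*a^2 + 2.86*a + 9.73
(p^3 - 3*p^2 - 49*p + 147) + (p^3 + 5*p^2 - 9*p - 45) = 2*p^3 + 2*p^2 - 58*p + 102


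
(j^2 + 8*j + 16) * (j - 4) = j^3 + 4*j^2 - 16*j - 64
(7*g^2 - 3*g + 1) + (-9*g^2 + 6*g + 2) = -2*g^2 + 3*g + 3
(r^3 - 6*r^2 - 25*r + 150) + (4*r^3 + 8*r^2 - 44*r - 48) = 5*r^3 + 2*r^2 - 69*r + 102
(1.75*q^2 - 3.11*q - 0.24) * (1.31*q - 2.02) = 2.2925*q^3 - 7.6091*q^2 + 5.9678*q + 0.4848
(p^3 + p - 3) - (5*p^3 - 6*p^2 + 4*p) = -4*p^3 + 6*p^2 - 3*p - 3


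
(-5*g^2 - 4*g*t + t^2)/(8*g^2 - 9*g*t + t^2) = (-5*g^2 - 4*g*t + t^2)/(8*g^2 - 9*g*t + t^2)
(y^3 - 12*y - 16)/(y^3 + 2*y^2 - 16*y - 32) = (y + 2)/(y + 4)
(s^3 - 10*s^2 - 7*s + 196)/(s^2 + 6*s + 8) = (s^2 - 14*s + 49)/(s + 2)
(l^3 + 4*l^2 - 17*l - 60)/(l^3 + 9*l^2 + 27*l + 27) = (l^2 + l - 20)/(l^2 + 6*l + 9)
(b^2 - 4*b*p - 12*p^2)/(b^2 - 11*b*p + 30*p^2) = (-b - 2*p)/(-b + 5*p)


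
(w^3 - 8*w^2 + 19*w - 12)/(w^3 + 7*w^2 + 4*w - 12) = (w^2 - 7*w + 12)/(w^2 + 8*w + 12)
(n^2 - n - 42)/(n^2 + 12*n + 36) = (n - 7)/(n + 6)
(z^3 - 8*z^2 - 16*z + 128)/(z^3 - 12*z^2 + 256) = (z - 4)/(z - 8)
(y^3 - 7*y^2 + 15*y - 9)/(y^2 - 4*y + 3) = y - 3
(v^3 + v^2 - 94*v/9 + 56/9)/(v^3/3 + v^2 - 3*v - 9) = (9*v^3 + 9*v^2 - 94*v + 56)/(3*(v^3 + 3*v^2 - 9*v - 27))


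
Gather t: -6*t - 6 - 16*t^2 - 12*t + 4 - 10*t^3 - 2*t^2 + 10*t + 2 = -10*t^3 - 18*t^2 - 8*t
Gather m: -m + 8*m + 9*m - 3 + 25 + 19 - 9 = 16*m + 32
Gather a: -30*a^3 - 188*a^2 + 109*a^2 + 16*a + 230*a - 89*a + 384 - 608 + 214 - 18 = -30*a^3 - 79*a^2 + 157*a - 28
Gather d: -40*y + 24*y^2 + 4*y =24*y^2 - 36*y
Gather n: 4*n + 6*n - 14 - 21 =10*n - 35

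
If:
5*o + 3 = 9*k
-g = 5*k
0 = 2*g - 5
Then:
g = 5/2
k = -1/2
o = -3/2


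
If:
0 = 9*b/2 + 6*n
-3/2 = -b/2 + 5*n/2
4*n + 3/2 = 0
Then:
No Solution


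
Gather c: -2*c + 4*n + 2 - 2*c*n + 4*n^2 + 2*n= c*(-2*n - 2) + 4*n^2 + 6*n + 2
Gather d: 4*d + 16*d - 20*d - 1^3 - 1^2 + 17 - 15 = 0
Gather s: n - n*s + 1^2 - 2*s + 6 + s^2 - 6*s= n + s^2 + s*(-n - 8) + 7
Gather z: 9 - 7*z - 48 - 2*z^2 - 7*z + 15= -2*z^2 - 14*z - 24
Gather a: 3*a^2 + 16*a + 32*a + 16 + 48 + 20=3*a^2 + 48*a + 84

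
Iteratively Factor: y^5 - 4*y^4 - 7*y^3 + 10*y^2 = (y)*(y^4 - 4*y^3 - 7*y^2 + 10*y) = y*(y - 1)*(y^3 - 3*y^2 - 10*y) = y*(y - 1)*(y + 2)*(y^2 - 5*y) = y^2*(y - 1)*(y + 2)*(y - 5)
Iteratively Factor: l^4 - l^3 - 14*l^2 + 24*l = (l - 2)*(l^3 + l^2 - 12*l) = (l - 2)*(l + 4)*(l^2 - 3*l) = (l - 3)*(l - 2)*(l + 4)*(l)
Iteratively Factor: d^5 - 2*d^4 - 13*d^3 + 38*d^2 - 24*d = (d)*(d^4 - 2*d^3 - 13*d^2 + 38*d - 24) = d*(d - 1)*(d^3 - d^2 - 14*d + 24) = d*(d - 1)*(d + 4)*(d^2 - 5*d + 6) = d*(d - 2)*(d - 1)*(d + 4)*(d - 3)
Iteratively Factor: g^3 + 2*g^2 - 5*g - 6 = (g + 3)*(g^2 - g - 2) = (g + 1)*(g + 3)*(g - 2)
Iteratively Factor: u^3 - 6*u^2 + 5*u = (u - 1)*(u^2 - 5*u) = (u - 5)*(u - 1)*(u)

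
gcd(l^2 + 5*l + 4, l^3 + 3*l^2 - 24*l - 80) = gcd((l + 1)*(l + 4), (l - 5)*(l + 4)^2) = l + 4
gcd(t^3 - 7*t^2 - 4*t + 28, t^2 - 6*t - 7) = t - 7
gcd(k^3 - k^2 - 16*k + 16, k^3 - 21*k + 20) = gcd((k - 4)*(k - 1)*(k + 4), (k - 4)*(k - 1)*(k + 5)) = k^2 - 5*k + 4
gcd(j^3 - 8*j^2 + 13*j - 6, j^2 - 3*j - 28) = 1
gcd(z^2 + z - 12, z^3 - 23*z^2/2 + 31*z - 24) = 1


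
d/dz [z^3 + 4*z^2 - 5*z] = 3*z^2 + 8*z - 5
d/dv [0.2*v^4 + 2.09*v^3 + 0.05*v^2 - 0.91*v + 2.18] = 0.8*v^3 + 6.27*v^2 + 0.1*v - 0.91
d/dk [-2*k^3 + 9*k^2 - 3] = 6*k*(3 - k)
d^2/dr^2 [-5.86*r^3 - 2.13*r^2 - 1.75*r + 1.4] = -35.16*r - 4.26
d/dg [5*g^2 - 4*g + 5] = 10*g - 4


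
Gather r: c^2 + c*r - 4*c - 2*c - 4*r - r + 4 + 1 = c^2 - 6*c + r*(c - 5) + 5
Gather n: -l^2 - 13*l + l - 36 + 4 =-l^2 - 12*l - 32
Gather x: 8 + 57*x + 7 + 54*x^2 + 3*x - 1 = 54*x^2 + 60*x + 14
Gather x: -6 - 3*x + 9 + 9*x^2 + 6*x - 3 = 9*x^2 + 3*x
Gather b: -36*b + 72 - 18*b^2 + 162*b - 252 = -18*b^2 + 126*b - 180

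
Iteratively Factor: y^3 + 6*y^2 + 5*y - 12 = (y + 4)*(y^2 + 2*y - 3) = (y + 3)*(y + 4)*(y - 1)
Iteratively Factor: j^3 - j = (j - 1)*(j^2 + j) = j*(j - 1)*(j + 1)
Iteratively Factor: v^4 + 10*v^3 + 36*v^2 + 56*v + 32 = (v + 2)*(v^3 + 8*v^2 + 20*v + 16) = (v + 2)^2*(v^2 + 6*v + 8) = (v + 2)^2*(v + 4)*(v + 2)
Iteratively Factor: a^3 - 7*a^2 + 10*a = (a - 5)*(a^2 - 2*a) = (a - 5)*(a - 2)*(a)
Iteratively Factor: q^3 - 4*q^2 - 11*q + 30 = (q - 5)*(q^2 + q - 6) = (q - 5)*(q + 3)*(q - 2)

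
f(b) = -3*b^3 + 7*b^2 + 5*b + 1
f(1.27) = 12.50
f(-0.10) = 0.57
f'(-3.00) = -118.00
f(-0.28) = 0.21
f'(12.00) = -1123.00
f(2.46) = 11.00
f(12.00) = -4115.00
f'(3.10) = -38.09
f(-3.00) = 130.00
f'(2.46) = -15.02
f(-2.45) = 74.89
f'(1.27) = 8.26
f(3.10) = -5.60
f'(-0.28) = 0.37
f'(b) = -9*b^2 + 14*b + 5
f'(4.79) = -134.44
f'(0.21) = 7.54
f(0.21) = 2.33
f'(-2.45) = -83.32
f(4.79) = -144.15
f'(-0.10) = 3.51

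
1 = 1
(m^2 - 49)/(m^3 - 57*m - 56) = (m - 7)/(m^2 - 7*m - 8)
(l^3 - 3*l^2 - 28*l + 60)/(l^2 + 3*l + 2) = (l^3 - 3*l^2 - 28*l + 60)/(l^2 + 3*l + 2)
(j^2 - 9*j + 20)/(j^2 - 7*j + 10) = (j - 4)/(j - 2)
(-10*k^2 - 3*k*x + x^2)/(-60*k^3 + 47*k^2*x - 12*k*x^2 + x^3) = (2*k + x)/(12*k^2 - 7*k*x + x^2)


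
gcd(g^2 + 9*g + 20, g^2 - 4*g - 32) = g + 4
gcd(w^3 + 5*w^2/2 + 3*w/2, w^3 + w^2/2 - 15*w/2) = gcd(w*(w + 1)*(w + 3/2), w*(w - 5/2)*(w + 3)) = w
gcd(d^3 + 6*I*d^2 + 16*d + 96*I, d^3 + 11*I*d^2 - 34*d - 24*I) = d^2 + 10*I*d - 24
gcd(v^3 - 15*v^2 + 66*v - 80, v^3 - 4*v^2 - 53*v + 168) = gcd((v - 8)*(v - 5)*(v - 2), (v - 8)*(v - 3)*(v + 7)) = v - 8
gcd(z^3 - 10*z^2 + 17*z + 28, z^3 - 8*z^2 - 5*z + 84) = z^2 - 11*z + 28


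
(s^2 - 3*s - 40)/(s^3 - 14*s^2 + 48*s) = (s + 5)/(s*(s - 6))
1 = 1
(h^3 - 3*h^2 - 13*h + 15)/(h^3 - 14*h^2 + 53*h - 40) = (h + 3)/(h - 8)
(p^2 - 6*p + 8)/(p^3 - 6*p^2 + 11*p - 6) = (p - 4)/(p^2 - 4*p + 3)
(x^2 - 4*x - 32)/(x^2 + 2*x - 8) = (x - 8)/(x - 2)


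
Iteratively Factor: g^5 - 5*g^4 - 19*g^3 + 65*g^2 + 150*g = (g - 5)*(g^4 - 19*g^2 - 30*g) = (g - 5)*(g + 3)*(g^3 - 3*g^2 - 10*g) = (g - 5)*(g + 2)*(g + 3)*(g^2 - 5*g) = g*(g - 5)*(g + 2)*(g + 3)*(g - 5)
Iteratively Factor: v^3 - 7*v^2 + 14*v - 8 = (v - 2)*(v^2 - 5*v + 4) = (v - 4)*(v - 2)*(v - 1)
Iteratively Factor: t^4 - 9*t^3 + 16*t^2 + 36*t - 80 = (t - 4)*(t^3 - 5*t^2 - 4*t + 20) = (t - 4)*(t + 2)*(t^2 - 7*t + 10) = (t - 4)*(t - 2)*(t + 2)*(t - 5)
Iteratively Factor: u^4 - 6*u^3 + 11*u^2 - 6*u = (u - 3)*(u^3 - 3*u^2 + 2*u) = u*(u - 3)*(u^2 - 3*u + 2) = u*(u - 3)*(u - 1)*(u - 2)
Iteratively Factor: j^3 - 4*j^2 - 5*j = (j - 5)*(j^2 + j) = (j - 5)*(j + 1)*(j)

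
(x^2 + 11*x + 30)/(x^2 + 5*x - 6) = (x + 5)/(x - 1)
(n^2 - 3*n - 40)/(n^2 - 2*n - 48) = (n + 5)/(n + 6)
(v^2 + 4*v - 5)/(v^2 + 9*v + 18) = (v^2 + 4*v - 5)/(v^2 + 9*v + 18)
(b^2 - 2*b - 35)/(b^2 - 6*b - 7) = (b + 5)/(b + 1)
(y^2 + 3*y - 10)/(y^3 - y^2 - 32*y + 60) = (y + 5)/(y^2 + y - 30)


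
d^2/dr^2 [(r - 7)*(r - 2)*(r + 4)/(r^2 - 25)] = 6*(r^3 - 69*r^2 + 75*r - 575)/(r^6 - 75*r^4 + 1875*r^2 - 15625)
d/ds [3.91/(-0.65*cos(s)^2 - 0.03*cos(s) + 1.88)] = -(5.083*cos(s) + 0.1173)*sin(s)/(0.65*cos(s)^2 + 0.03*cos(s) - 1.88)^2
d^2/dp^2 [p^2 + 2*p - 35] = 2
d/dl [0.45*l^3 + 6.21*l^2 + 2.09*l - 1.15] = 1.35*l^2 + 12.42*l + 2.09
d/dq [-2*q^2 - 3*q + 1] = -4*q - 3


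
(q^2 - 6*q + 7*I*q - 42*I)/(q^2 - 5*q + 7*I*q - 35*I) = (q - 6)/(q - 5)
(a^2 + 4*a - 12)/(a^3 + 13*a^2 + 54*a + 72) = (a - 2)/(a^2 + 7*a + 12)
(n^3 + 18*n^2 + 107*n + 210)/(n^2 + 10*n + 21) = (n^2 + 11*n + 30)/(n + 3)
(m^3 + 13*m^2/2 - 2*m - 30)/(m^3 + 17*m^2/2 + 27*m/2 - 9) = (2*m^2 + m - 10)/(2*m^2 + 5*m - 3)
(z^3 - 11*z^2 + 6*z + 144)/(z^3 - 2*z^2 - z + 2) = (z^3 - 11*z^2 + 6*z + 144)/(z^3 - 2*z^2 - z + 2)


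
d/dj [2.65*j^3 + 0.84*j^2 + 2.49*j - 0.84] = 7.95*j^2 + 1.68*j + 2.49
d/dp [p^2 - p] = 2*p - 1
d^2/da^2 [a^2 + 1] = 2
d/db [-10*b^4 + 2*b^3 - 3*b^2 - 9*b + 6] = -40*b^3 + 6*b^2 - 6*b - 9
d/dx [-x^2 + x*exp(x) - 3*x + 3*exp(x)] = x*exp(x) - 2*x + 4*exp(x) - 3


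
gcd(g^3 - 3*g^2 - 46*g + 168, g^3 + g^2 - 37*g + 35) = g + 7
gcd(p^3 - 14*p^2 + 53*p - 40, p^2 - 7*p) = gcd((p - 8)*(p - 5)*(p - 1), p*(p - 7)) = 1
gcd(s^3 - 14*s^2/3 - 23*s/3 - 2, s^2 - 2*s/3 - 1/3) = s + 1/3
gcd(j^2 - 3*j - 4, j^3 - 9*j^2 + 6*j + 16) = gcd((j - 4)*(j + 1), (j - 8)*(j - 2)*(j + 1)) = j + 1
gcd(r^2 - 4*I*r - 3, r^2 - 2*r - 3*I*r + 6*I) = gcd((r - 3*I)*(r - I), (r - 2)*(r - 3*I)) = r - 3*I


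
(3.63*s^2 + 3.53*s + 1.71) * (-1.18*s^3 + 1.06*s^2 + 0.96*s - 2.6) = -4.2834*s^5 - 0.3176*s^4 + 5.2088*s^3 - 4.2366*s^2 - 7.5364*s - 4.446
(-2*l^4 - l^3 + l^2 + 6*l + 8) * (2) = -4*l^4 - 2*l^3 + 2*l^2 + 12*l + 16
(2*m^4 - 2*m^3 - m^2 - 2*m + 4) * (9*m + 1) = 18*m^5 - 16*m^4 - 11*m^3 - 19*m^2 + 34*m + 4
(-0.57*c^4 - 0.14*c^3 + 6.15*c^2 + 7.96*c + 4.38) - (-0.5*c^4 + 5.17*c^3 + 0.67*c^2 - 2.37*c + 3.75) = -0.07*c^4 - 5.31*c^3 + 5.48*c^2 + 10.33*c + 0.63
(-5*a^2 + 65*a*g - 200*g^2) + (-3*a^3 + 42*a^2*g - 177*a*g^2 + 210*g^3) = -3*a^3 + 42*a^2*g - 5*a^2 - 177*a*g^2 + 65*a*g + 210*g^3 - 200*g^2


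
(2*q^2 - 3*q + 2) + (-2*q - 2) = 2*q^2 - 5*q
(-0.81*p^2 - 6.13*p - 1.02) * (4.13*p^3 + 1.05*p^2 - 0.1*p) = -3.3453*p^5 - 26.1674*p^4 - 10.5681*p^3 - 0.458*p^2 + 0.102*p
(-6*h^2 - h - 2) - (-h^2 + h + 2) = -5*h^2 - 2*h - 4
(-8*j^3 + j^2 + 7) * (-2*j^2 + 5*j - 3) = 16*j^5 - 42*j^4 + 29*j^3 - 17*j^2 + 35*j - 21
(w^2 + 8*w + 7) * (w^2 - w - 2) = w^4 + 7*w^3 - 3*w^2 - 23*w - 14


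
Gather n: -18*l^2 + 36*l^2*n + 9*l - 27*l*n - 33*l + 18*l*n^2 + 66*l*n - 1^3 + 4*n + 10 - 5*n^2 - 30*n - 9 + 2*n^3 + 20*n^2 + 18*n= -18*l^2 - 24*l + 2*n^3 + n^2*(18*l + 15) + n*(36*l^2 + 39*l - 8)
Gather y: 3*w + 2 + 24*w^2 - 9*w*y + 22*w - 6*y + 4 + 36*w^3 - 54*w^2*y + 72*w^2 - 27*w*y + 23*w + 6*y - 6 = 36*w^3 + 96*w^2 + 48*w + y*(-54*w^2 - 36*w)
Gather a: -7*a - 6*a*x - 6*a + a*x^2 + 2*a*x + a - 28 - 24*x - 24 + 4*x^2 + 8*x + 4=a*(x^2 - 4*x - 12) + 4*x^2 - 16*x - 48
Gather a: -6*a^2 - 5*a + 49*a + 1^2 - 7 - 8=-6*a^2 + 44*a - 14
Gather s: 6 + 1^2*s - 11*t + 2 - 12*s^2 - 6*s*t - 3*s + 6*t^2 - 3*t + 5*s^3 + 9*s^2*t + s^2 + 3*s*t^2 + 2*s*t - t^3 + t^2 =5*s^3 + s^2*(9*t - 11) + s*(3*t^2 - 4*t - 2) - t^3 + 7*t^2 - 14*t + 8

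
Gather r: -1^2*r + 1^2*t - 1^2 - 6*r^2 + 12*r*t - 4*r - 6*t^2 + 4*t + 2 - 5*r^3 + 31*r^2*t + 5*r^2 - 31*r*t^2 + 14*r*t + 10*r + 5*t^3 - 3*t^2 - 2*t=-5*r^3 + r^2*(31*t - 1) + r*(-31*t^2 + 26*t + 5) + 5*t^3 - 9*t^2 + 3*t + 1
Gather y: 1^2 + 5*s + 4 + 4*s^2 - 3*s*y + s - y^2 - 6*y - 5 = 4*s^2 + 6*s - y^2 + y*(-3*s - 6)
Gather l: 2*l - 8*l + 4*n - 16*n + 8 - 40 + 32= -6*l - 12*n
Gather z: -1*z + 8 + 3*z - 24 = 2*z - 16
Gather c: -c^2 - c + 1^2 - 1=-c^2 - c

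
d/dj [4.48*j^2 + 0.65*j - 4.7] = 8.96*j + 0.65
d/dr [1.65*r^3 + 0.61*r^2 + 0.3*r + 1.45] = 4.95*r^2 + 1.22*r + 0.3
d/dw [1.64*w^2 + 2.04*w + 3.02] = 3.28*w + 2.04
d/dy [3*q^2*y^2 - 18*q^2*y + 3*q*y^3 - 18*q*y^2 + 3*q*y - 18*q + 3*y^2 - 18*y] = 6*q^2*y - 18*q^2 + 9*q*y^2 - 36*q*y + 3*q + 6*y - 18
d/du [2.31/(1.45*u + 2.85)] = -3.3495/(1.45*u + 2.85)^2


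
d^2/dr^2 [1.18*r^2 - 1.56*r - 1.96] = 2.36000000000000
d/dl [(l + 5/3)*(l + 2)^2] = (l + 2)*(9*l + 16)/3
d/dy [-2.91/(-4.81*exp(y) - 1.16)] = -13.9971*exp(y)/(4.81*exp(y) + 1.16)^2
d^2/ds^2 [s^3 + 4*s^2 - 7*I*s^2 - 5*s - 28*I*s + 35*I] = 6*s + 8 - 14*I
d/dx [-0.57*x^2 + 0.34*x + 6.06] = 0.34 - 1.14*x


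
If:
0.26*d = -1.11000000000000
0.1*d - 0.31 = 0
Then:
No Solution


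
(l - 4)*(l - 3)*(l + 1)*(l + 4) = l^4 - 2*l^3 - 19*l^2 + 32*l + 48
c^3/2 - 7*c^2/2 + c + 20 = (c/2 + 1)*(c - 5)*(c - 4)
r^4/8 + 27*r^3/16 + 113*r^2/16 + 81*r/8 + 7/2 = (r/4 + 1)*(r/2 + 1)*(r + 1/2)*(r + 7)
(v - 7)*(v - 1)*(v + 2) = v^3 - 6*v^2 - 9*v + 14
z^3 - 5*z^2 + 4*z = z*(z - 4)*(z - 1)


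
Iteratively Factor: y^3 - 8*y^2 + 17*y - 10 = (y - 1)*(y^2 - 7*y + 10) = (y - 5)*(y - 1)*(y - 2)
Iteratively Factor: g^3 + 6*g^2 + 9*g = (g + 3)*(g^2 + 3*g) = g*(g + 3)*(g + 3)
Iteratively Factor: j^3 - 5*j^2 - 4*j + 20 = (j - 5)*(j^2 - 4) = (j - 5)*(j + 2)*(j - 2)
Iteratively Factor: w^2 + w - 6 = (w + 3)*(w - 2)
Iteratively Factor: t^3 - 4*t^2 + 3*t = (t)*(t^2 - 4*t + 3) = t*(t - 3)*(t - 1)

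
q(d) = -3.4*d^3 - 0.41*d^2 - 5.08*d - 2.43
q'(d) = -10.2*d^2 - 0.82*d - 5.08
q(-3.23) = 124.28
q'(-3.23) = -108.85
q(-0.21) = -1.35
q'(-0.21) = -5.36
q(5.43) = -586.45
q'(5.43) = -310.28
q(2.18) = -50.68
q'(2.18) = -55.34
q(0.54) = -5.83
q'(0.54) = -8.50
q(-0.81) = 3.22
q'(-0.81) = -11.11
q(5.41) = -580.27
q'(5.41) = -308.05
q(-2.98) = 99.04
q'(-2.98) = -93.22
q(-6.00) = 747.69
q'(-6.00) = -367.36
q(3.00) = -113.16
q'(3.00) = -99.34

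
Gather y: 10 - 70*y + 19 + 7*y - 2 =27 - 63*y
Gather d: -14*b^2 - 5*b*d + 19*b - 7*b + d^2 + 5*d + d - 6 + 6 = -14*b^2 + 12*b + d^2 + d*(6 - 5*b)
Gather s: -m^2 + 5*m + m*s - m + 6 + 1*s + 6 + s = -m^2 + 4*m + s*(m + 2) + 12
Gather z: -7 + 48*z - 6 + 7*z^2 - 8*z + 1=7*z^2 + 40*z - 12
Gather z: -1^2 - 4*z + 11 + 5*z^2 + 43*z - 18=5*z^2 + 39*z - 8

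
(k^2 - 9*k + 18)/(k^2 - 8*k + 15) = (k - 6)/(k - 5)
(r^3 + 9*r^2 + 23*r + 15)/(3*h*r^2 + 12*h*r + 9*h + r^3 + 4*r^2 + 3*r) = (r + 5)/(3*h + r)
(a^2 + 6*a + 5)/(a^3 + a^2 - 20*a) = (a + 1)/(a*(a - 4))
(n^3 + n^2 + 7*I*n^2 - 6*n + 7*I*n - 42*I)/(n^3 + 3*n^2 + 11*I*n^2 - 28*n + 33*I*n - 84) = (n - 2)/(n + 4*I)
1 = 1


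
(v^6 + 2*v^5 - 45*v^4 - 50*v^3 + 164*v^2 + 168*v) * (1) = v^6 + 2*v^5 - 45*v^4 - 50*v^3 + 164*v^2 + 168*v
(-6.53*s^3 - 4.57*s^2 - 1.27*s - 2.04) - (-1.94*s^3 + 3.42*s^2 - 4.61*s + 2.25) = -4.59*s^3 - 7.99*s^2 + 3.34*s - 4.29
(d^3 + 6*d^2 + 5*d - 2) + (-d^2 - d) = d^3 + 5*d^2 + 4*d - 2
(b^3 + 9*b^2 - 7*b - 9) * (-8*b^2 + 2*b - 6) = -8*b^5 - 70*b^4 + 68*b^3 + 4*b^2 + 24*b + 54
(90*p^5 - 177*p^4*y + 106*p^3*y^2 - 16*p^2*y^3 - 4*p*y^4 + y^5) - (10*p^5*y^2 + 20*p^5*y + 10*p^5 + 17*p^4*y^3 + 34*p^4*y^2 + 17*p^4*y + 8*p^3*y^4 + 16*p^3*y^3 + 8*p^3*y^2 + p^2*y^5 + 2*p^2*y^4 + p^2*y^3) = -10*p^5*y^2 - 20*p^5*y + 80*p^5 - 17*p^4*y^3 - 34*p^4*y^2 - 194*p^4*y - 8*p^3*y^4 - 16*p^3*y^3 + 98*p^3*y^2 - p^2*y^5 - 2*p^2*y^4 - 17*p^2*y^3 - 4*p*y^4 + y^5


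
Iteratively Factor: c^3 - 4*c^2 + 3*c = (c)*(c^2 - 4*c + 3) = c*(c - 3)*(c - 1)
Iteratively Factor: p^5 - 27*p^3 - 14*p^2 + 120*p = (p)*(p^4 - 27*p^2 - 14*p + 120) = p*(p - 5)*(p^3 + 5*p^2 - 2*p - 24) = p*(p - 5)*(p + 4)*(p^2 + p - 6) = p*(p - 5)*(p - 2)*(p + 4)*(p + 3)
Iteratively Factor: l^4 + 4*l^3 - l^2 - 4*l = (l)*(l^3 + 4*l^2 - l - 4) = l*(l + 4)*(l^2 - 1) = l*(l + 1)*(l + 4)*(l - 1)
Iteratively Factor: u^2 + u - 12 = (u - 3)*(u + 4)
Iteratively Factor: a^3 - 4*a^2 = (a - 4)*(a^2) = a*(a - 4)*(a)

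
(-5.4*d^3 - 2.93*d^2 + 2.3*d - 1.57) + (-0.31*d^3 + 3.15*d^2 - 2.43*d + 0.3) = -5.71*d^3 + 0.22*d^2 - 0.13*d - 1.27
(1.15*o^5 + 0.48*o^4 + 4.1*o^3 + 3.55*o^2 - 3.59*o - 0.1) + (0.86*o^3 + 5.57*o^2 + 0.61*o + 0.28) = 1.15*o^5 + 0.48*o^4 + 4.96*o^3 + 9.12*o^2 - 2.98*o + 0.18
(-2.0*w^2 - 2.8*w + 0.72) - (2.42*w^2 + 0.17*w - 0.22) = -4.42*w^2 - 2.97*w + 0.94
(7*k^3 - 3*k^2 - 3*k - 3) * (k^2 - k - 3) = 7*k^5 - 10*k^4 - 21*k^3 + 9*k^2 + 12*k + 9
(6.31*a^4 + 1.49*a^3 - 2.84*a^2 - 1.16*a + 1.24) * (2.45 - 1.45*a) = -9.1495*a^5 + 13.299*a^4 + 7.7685*a^3 - 5.276*a^2 - 4.64*a + 3.038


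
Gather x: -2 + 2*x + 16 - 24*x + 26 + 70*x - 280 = 48*x - 240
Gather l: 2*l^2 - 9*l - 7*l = 2*l^2 - 16*l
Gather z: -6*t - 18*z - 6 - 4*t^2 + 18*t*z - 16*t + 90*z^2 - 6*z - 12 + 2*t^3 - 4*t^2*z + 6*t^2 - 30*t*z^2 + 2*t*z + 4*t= 2*t^3 + 2*t^2 - 18*t + z^2*(90 - 30*t) + z*(-4*t^2 + 20*t - 24) - 18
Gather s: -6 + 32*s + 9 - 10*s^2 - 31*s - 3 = -10*s^2 + s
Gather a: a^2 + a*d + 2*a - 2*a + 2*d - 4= a^2 + a*d + 2*d - 4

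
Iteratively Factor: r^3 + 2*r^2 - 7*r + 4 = (r - 1)*(r^2 + 3*r - 4) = (r - 1)*(r + 4)*(r - 1)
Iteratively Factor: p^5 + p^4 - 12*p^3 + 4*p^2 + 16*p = (p + 4)*(p^4 - 3*p^3 + 4*p) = (p + 1)*(p + 4)*(p^3 - 4*p^2 + 4*p) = (p - 2)*(p + 1)*(p + 4)*(p^2 - 2*p) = (p - 2)^2*(p + 1)*(p + 4)*(p)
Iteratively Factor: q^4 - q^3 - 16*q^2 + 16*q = (q + 4)*(q^3 - 5*q^2 + 4*q) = (q - 1)*(q + 4)*(q^2 - 4*q) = (q - 4)*(q - 1)*(q + 4)*(q)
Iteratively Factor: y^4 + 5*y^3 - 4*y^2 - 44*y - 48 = (y - 3)*(y^3 + 8*y^2 + 20*y + 16) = (y - 3)*(y + 2)*(y^2 + 6*y + 8) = (y - 3)*(y + 2)*(y + 4)*(y + 2)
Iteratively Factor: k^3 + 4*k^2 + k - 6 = (k + 3)*(k^2 + k - 2) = (k + 2)*(k + 3)*(k - 1)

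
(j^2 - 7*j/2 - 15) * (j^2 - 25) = j^4 - 7*j^3/2 - 40*j^2 + 175*j/2 + 375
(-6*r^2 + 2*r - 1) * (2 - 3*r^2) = 18*r^4 - 6*r^3 - 9*r^2 + 4*r - 2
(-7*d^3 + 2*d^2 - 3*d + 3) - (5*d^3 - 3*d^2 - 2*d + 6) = -12*d^3 + 5*d^2 - d - 3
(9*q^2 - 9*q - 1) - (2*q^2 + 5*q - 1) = 7*q^2 - 14*q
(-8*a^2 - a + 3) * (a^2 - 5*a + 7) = -8*a^4 + 39*a^3 - 48*a^2 - 22*a + 21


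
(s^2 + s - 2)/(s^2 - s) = (s + 2)/s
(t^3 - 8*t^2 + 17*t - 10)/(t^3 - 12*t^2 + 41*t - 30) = (t - 2)/(t - 6)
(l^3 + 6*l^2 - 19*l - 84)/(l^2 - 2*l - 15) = (l^2 + 3*l - 28)/(l - 5)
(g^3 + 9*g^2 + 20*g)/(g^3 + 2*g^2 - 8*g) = (g + 5)/(g - 2)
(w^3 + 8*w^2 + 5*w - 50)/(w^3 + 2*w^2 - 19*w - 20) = (w^2 + 3*w - 10)/(w^2 - 3*w - 4)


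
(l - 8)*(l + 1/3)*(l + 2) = l^3 - 17*l^2/3 - 18*l - 16/3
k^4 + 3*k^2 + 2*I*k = k*(k - 2*I)*(k + I)^2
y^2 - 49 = (y - 7)*(y + 7)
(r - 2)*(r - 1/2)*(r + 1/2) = r^3 - 2*r^2 - r/4 + 1/2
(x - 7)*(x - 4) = x^2 - 11*x + 28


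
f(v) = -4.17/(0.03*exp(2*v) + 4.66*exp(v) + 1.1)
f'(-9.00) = 0.00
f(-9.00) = -3.79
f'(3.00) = 0.04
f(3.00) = -0.04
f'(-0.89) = 0.88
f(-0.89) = -1.38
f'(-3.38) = 0.42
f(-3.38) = -3.31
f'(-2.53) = 0.72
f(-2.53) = -2.83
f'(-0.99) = 0.90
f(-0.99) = -1.47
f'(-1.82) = 0.92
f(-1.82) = -2.25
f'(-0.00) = 0.59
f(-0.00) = -0.72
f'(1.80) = 0.14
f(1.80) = -0.14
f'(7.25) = 0.00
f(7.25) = -0.00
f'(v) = -4.17*(-0.06*exp(2*v) - 4.66*exp(v))/(0.03*exp(2*v) + 4.66*exp(v) + 1.1)^2 = (0.2502*exp(v) + 19.4322)*exp(v)/(0.03*exp(2*v) + 4.66*exp(v) + 1.1)^2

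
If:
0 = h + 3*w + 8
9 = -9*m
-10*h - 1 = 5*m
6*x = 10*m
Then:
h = 2/5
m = -1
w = -14/5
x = -5/3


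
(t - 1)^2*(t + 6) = t^3 + 4*t^2 - 11*t + 6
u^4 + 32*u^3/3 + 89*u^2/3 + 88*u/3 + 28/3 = (u + 2/3)*(u + 1)*(u + 2)*(u + 7)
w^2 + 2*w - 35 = (w - 5)*(w + 7)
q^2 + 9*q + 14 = (q + 2)*(q + 7)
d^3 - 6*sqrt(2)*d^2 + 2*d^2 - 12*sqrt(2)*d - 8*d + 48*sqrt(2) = (d - 2)*(d + 4)*(d - 6*sqrt(2))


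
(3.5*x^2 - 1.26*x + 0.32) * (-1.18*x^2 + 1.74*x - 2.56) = -4.13*x^4 + 7.5768*x^3 - 11.53*x^2 + 3.7824*x - 0.8192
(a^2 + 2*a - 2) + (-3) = a^2 + 2*a - 5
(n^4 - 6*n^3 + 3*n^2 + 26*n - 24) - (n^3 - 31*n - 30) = n^4 - 7*n^3 + 3*n^2 + 57*n + 6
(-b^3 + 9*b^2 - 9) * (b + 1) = -b^4 + 8*b^3 + 9*b^2 - 9*b - 9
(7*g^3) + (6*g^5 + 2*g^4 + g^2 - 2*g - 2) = 6*g^5 + 2*g^4 + 7*g^3 + g^2 - 2*g - 2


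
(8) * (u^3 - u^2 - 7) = 8*u^3 - 8*u^2 - 56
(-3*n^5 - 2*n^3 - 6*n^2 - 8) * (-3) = 9*n^5 + 6*n^3 + 18*n^2 + 24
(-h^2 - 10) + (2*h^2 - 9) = h^2 - 19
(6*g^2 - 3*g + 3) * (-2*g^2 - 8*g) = -12*g^4 - 42*g^3 + 18*g^2 - 24*g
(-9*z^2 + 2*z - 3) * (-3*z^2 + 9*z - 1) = 27*z^4 - 87*z^3 + 36*z^2 - 29*z + 3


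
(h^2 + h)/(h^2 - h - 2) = h/(h - 2)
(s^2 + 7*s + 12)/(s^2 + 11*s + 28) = (s + 3)/(s + 7)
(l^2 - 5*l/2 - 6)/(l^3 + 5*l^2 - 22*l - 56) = (l + 3/2)/(l^2 + 9*l + 14)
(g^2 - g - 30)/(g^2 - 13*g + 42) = (g + 5)/(g - 7)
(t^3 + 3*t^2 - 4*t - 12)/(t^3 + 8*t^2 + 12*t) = (t^2 + t - 6)/(t*(t + 6))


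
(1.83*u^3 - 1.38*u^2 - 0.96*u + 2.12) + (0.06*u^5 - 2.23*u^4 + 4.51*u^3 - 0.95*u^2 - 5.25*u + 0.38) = 0.06*u^5 - 2.23*u^4 + 6.34*u^3 - 2.33*u^2 - 6.21*u + 2.5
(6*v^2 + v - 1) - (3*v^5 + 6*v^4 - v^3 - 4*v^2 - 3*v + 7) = -3*v^5 - 6*v^4 + v^3 + 10*v^2 + 4*v - 8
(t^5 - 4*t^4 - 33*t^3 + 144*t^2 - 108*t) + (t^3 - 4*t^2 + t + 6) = t^5 - 4*t^4 - 32*t^3 + 140*t^2 - 107*t + 6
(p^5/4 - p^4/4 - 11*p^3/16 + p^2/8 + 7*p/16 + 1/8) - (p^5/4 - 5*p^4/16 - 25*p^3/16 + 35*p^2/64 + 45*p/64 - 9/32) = p^4/16 + 7*p^3/8 - 27*p^2/64 - 17*p/64 + 13/32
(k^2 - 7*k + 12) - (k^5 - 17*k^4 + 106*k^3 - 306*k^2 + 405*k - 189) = -k^5 + 17*k^4 - 106*k^3 + 307*k^2 - 412*k + 201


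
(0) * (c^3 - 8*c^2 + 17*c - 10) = 0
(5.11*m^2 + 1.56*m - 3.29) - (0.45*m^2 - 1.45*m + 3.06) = 4.66*m^2 + 3.01*m - 6.35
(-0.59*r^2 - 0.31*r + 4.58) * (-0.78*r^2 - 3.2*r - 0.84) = 0.4602*r^4 + 2.1298*r^3 - 2.0848*r^2 - 14.3956*r - 3.8472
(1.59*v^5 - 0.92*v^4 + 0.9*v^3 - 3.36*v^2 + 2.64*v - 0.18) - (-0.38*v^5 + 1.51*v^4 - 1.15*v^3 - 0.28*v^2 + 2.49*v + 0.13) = 1.97*v^5 - 2.43*v^4 + 2.05*v^3 - 3.08*v^2 + 0.15*v - 0.31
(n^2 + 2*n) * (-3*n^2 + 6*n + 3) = -3*n^4 + 15*n^2 + 6*n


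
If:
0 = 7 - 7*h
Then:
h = 1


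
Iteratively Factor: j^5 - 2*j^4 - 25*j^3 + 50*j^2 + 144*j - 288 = (j + 4)*(j^4 - 6*j^3 - j^2 + 54*j - 72) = (j - 3)*(j + 4)*(j^3 - 3*j^2 - 10*j + 24) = (j - 3)*(j - 2)*(j + 4)*(j^2 - j - 12) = (j - 4)*(j - 3)*(j - 2)*(j + 4)*(j + 3)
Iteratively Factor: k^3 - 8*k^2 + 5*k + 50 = (k + 2)*(k^2 - 10*k + 25) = (k - 5)*(k + 2)*(k - 5)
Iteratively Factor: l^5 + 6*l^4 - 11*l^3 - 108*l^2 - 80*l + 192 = (l - 1)*(l^4 + 7*l^3 - 4*l^2 - 112*l - 192) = (l - 1)*(l + 3)*(l^3 + 4*l^2 - 16*l - 64) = (l - 4)*(l - 1)*(l + 3)*(l^2 + 8*l + 16) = (l - 4)*(l - 1)*(l + 3)*(l + 4)*(l + 4)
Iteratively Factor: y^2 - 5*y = (y)*(y - 5)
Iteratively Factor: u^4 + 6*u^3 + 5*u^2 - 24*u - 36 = (u + 2)*(u^3 + 4*u^2 - 3*u - 18) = (u + 2)*(u + 3)*(u^2 + u - 6) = (u + 2)*(u + 3)^2*(u - 2)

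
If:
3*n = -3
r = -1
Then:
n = -1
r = -1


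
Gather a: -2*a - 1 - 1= -2*a - 2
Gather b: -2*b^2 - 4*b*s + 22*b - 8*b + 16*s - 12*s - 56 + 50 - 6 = -2*b^2 + b*(14 - 4*s) + 4*s - 12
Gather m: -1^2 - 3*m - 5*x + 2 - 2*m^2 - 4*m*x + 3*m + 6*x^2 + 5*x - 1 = -2*m^2 - 4*m*x + 6*x^2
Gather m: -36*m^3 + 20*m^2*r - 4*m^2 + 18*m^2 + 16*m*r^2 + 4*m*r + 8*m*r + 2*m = -36*m^3 + m^2*(20*r + 14) + m*(16*r^2 + 12*r + 2)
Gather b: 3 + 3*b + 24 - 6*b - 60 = -3*b - 33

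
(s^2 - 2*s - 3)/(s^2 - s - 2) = (s - 3)/(s - 2)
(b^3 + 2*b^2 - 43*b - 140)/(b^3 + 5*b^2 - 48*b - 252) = (b^2 + 9*b + 20)/(b^2 + 12*b + 36)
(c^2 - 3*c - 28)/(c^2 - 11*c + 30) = (c^2 - 3*c - 28)/(c^2 - 11*c + 30)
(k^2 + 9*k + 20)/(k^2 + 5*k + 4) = (k + 5)/(k + 1)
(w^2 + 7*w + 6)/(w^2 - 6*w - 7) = (w + 6)/(w - 7)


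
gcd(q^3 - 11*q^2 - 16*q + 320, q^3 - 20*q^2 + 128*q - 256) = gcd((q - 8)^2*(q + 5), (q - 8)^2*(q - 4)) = q^2 - 16*q + 64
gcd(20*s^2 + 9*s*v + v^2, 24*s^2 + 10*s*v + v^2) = 4*s + v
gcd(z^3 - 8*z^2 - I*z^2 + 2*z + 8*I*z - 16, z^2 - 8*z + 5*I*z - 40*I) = z - 8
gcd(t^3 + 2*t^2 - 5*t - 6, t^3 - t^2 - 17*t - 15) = t^2 + 4*t + 3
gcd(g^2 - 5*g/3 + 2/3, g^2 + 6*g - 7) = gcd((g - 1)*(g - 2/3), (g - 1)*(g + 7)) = g - 1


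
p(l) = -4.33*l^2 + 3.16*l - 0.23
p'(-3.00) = 29.14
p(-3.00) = -48.68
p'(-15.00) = 133.06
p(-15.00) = -1021.88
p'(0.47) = -0.91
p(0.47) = 0.30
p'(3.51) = -27.24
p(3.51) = -42.48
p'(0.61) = -2.12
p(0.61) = 0.09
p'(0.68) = -2.73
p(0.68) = -0.08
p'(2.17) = -15.63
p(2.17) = -13.76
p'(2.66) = -19.88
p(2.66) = -22.46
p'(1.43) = -9.22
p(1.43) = -4.57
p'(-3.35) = 32.17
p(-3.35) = -59.41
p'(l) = 3.16 - 8.66*l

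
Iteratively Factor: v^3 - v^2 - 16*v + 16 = (v - 4)*(v^2 + 3*v - 4) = (v - 4)*(v + 4)*(v - 1)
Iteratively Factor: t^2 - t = (t - 1)*(t)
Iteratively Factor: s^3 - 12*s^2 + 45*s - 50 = (s - 2)*(s^2 - 10*s + 25) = (s - 5)*(s - 2)*(s - 5)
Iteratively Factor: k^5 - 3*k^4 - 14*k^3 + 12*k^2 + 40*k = (k - 5)*(k^4 + 2*k^3 - 4*k^2 - 8*k) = (k - 5)*(k + 2)*(k^3 - 4*k) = k*(k - 5)*(k + 2)*(k^2 - 4) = k*(k - 5)*(k - 2)*(k + 2)*(k + 2)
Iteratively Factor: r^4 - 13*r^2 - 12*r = (r)*(r^3 - 13*r - 12) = r*(r - 4)*(r^2 + 4*r + 3) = r*(r - 4)*(r + 1)*(r + 3)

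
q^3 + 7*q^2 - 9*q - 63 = (q - 3)*(q + 3)*(q + 7)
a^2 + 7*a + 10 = (a + 2)*(a + 5)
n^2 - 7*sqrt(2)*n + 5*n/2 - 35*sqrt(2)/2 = (n + 5/2)*(n - 7*sqrt(2))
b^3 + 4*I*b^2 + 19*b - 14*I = (b - 2*I)*(b - I)*(b + 7*I)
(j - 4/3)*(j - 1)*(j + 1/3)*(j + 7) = j^4 + 5*j^3 - 121*j^2/9 + 13*j/3 + 28/9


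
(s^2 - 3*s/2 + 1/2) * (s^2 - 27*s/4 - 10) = s^4 - 33*s^3/4 + 5*s^2/8 + 93*s/8 - 5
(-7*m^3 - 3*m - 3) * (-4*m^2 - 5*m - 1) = 28*m^5 + 35*m^4 + 19*m^3 + 27*m^2 + 18*m + 3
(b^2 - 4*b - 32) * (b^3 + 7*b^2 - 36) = b^5 + 3*b^4 - 60*b^3 - 260*b^2 + 144*b + 1152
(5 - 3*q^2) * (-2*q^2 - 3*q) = 6*q^4 + 9*q^3 - 10*q^2 - 15*q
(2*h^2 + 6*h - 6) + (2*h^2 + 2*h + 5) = 4*h^2 + 8*h - 1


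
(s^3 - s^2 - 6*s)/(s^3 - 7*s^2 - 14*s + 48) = s*(s^2 - s - 6)/(s^3 - 7*s^2 - 14*s + 48)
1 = 1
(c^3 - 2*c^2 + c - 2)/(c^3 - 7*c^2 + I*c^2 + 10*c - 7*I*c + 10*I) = (c - I)/(c - 5)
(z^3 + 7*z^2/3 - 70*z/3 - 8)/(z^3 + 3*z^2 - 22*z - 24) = (z + 1/3)/(z + 1)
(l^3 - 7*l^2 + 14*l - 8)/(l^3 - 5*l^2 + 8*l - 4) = (l - 4)/(l - 2)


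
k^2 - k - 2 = (k - 2)*(k + 1)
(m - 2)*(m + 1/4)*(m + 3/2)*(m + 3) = m^4 + 11*m^3/4 - 31*m^2/8 - 81*m/8 - 9/4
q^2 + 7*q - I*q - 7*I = (q + 7)*(q - I)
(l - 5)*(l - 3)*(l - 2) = l^3 - 10*l^2 + 31*l - 30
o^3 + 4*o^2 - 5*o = o*(o - 1)*(o + 5)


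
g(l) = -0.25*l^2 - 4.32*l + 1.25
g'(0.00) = -4.32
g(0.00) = 1.25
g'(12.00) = -10.32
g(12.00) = -86.59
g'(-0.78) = -3.93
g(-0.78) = 4.47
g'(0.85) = -4.74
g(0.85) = -2.60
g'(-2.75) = -2.94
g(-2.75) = 11.24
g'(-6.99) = -0.82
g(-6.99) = 19.23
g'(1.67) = -5.16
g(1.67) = -6.66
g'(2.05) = -5.34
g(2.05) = -8.66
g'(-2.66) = -2.99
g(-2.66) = 10.97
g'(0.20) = -4.42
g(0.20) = 0.38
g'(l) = -0.5*l - 4.32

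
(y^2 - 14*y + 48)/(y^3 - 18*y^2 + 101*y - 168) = (y - 6)/(y^2 - 10*y + 21)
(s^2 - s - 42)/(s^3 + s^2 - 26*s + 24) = (s - 7)/(s^2 - 5*s + 4)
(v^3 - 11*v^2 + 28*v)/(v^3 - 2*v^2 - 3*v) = (-v^2 + 11*v - 28)/(-v^2 + 2*v + 3)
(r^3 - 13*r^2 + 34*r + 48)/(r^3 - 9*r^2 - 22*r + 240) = (r + 1)/(r + 5)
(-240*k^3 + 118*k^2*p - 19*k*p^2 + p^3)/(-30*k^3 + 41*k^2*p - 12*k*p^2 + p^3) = (-8*k + p)/(-k + p)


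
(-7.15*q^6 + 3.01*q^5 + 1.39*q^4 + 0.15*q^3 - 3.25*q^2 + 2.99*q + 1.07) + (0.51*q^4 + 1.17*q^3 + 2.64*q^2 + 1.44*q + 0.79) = -7.15*q^6 + 3.01*q^5 + 1.9*q^4 + 1.32*q^3 - 0.61*q^2 + 4.43*q + 1.86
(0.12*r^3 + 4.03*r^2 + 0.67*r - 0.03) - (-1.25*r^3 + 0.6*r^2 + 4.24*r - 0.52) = 1.37*r^3 + 3.43*r^2 - 3.57*r + 0.49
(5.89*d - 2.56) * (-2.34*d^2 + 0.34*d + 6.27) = -13.7826*d^3 + 7.993*d^2 + 36.0599*d - 16.0512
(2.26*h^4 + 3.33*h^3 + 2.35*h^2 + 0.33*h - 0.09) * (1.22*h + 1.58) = 2.7572*h^5 + 7.6334*h^4 + 8.1284*h^3 + 4.1156*h^2 + 0.4116*h - 0.1422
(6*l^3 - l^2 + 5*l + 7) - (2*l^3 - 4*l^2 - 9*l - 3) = 4*l^3 + 3*l^2 + 14*l + 10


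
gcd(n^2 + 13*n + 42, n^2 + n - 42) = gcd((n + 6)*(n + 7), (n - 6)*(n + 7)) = n + 7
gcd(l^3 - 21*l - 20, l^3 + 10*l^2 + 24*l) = l + 4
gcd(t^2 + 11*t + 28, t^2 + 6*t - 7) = t + 7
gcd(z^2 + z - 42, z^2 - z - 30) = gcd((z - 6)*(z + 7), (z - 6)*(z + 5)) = z - 6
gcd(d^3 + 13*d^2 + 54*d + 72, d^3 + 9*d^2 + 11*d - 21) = d + 3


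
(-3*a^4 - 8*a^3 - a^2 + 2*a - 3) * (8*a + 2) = -24*a^5 - 70*a^4 - 24*a^3 + 14*a^2 - 20*a - 6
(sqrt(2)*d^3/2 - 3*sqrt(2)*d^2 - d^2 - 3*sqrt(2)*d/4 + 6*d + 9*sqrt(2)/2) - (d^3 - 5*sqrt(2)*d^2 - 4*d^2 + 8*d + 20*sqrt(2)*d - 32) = -d^3 + sqrt(2)*d^3/2 + 2*sqrt(2)*d^2 + 3*d^2 - 83*sqrt(2)*d/4 - 2*d + 9*sqrt(2)/2 + 32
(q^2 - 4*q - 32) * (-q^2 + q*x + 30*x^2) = -q^4 + q^3*x + 4*q^3 + 30*q^2*x^2 - 4*q^2*x + 32*q^2 - 120*q*x^2 - 32*q*x - 960*x^2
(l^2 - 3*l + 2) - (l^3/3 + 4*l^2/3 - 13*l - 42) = -l^3/3 - l^2/3 + 10*l + 44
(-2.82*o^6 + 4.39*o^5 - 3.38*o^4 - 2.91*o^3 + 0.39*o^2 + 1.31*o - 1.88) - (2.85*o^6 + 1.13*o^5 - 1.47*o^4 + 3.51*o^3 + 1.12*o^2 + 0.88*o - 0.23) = -5.67*o^6 + 3.26*o^5 - 1.91*o^4 - 6.42*o^3 - 0.73*o^2 + 0.43*o - 1.65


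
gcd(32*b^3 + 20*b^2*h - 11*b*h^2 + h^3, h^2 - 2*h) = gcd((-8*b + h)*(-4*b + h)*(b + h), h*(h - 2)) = 1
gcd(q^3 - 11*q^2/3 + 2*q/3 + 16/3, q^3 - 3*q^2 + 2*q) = q - 2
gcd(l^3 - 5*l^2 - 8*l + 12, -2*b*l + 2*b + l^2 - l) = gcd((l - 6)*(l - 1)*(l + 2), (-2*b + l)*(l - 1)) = l - 1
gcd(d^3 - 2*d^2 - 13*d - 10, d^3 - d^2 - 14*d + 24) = 1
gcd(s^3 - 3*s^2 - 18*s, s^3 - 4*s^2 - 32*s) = s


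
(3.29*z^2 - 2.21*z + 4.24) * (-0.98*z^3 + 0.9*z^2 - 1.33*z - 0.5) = -3.2242*z^5 + 5.1268*z^4 - 10.5199*z^3 + 5.1103*z^2 - 4.5342*z - 2.12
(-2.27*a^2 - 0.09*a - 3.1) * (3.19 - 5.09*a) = 11.5543*a^3 - 6.7832*a^2 + 15.4919*a - 9.889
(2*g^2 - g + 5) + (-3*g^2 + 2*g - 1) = -g^2 + g + 4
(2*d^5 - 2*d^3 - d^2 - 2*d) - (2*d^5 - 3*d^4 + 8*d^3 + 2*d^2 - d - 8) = 3*d^4 - 10*d^3 - 3*d^2 - d + 8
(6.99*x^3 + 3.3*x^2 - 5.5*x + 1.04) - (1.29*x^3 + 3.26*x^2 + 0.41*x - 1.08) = 5.7*x^3 + 0.04*x^2 - 5.91*x + 2.12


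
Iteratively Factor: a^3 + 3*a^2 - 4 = (a + 2)*(a^2 + a - 2) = (a + 2)^2*(a - 1)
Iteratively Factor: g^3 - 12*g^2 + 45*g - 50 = (g - 2)*(g^2 - 10*g + 25) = (g - 5)*(g - 2)*(g - 5)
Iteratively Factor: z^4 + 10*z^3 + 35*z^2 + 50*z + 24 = (z + 4)*(z^3 + 6*z^2 + 11*z + 6) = (z + 3)*(z + 4)*(z^2 + 3*z + 2) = (z + 2)*(z + 3)*(z + 4)*(z + 1)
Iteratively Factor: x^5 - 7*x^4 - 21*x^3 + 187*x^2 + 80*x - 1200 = (x + 3)*(x^4 - 10*x^3 + 9*x^2 + 160*x - 400) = (x + 3)*(x + 4)*(x^3 - 14*x^2 + 65*x - 100) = (x - 5)*(x + 3)*(x + 4)*(x^2 - 9*x + 20) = (x - 5)^2*(x + 3)*(x + 4)*(x - 4)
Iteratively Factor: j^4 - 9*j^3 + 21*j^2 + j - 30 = (j - 2)*(j^3 - 7*j^2 + 7*j + 15) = (j - 3)*(j - 2)*(j^2 - 4*j - 5) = (j - 3)*(j - 2)*(j + 1)*(j - 5)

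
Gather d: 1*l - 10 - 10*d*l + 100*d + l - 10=d*(100 - 10*l) + 2*l - 20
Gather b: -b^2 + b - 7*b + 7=-b^2 - 6*b + 7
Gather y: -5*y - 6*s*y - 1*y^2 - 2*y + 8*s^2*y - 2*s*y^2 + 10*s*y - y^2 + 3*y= y^2*(-2*s - 2) + y*(8*s^2 + 4*s - 4)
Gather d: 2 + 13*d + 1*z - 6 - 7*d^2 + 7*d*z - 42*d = -7*d^2 + d*(7*z - 29) + z - 4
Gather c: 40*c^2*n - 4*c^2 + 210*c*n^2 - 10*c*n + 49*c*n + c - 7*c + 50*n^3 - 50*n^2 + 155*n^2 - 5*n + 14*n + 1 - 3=c^2*(40*n - 4) + c*(210*n^2 + 39*n - 6) + 50*n^3 + 105*n^2 + 9*n - 2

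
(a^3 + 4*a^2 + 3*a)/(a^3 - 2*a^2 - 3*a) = (a + 3)/(a - 3)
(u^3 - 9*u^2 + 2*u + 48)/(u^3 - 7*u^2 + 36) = (u - 8)/(u - 6)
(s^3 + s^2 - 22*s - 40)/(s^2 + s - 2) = (s^2 - s - 20)/(s - 1)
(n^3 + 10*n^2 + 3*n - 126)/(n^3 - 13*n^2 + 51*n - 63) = (n^2 + 13*n + 42)/(n^2 - 10*n + 21)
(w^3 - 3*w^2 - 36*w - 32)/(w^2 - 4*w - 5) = (w^2 - 4*w - 32)/(w - 5)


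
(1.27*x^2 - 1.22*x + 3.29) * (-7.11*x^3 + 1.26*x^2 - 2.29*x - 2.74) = -9.0297*x^5 + 10.2744*x^4 - 27.8374*x^3 + 3.4594*x^2 - 4.1913*x - 9.0146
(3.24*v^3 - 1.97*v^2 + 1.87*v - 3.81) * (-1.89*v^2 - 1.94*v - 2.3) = -6.1236*v^5 - 2.5623*v^4 - 7.1645*v^3 + 8.1041*v^2 + 3.0904*v + 8.763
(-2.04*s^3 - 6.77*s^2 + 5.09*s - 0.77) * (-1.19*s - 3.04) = 2.4276*s^4 + 14.2579*s^3 + 14.5237*s^2 - 14.5573*s + 2.3408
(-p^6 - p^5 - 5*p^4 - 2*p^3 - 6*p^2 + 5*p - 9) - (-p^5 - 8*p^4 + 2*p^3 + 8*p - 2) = -p^6 + 3*p^4 - 4*p^3 - 6*p^2 - 3*p - 7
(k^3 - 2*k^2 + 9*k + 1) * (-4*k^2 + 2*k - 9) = -4*k^5 + 10*k^4 - 49*k^3 + 32*k^2 - 79*k - 9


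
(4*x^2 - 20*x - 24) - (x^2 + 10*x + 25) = 3*x^2 - 30*x - 49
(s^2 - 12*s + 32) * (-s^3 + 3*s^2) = -s^5 + 15*s^4 - 68*s^3 + 96*s^2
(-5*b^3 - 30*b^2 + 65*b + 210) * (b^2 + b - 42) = -5*b^5 - 35*b^4 + 245*b^3 + 1535*b^2 - 2520*b - 8820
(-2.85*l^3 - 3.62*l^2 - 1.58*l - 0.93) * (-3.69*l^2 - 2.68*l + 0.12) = 10.5165*l^5 + 20.9958*l^4 + 15.1898*l^3 + 7.2317*l^2 + 2.3028*l - 0.1116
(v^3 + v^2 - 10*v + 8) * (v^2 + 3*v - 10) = v^5 + 4*v^4 - 17*v^3 - 32*v^2 + 124*v - 80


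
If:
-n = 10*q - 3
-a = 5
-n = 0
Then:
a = -5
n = 0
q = 3/10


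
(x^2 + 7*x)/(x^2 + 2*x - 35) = x/(x - 5)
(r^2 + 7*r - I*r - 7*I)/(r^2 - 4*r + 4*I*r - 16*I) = (r^2 + r*(7 - I) - 7*I)/(r^2 + 4*r*(-1 + I) - 16*I)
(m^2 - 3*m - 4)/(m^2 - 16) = (m + 1)/(m + 4)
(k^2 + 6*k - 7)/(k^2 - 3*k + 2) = (k + 7)/(k - 2)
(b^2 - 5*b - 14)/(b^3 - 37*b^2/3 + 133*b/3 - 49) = 3*(b + 2)/(3*b^2 - 16*b + 21)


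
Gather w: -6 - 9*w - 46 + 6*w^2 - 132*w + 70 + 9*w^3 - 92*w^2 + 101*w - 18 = 9*w^3 - 86*w^2 - 40*w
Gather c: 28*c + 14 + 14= 28*c + 28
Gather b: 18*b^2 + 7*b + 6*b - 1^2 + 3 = 18*b^2 + 13*b + 2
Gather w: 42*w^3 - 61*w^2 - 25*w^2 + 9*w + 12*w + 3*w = 42*w^3 - 86*w^2 + 24*w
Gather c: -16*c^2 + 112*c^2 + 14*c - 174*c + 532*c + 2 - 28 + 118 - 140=96*c^2 + 372*c - 48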